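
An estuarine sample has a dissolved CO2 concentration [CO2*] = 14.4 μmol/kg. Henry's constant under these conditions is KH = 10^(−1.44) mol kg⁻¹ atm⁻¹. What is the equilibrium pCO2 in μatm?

pCO2 = 397 μatm

KH = 10^(−1.44) = 3.631×10^-2 mol kg⁻¹ atm⁻¹
pCO2 = [CO2*]/KH = 14.4×10^-6 / 3.631×10^-2 = 3.97×10^-4 atm = 397 μatm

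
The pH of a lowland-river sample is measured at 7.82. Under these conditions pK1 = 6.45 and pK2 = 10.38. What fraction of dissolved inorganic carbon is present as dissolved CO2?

α₀ = 0.0408

α₀ = 1 / (1 + K1/[H⁺] + K1K2/[H⁺]²) = 1 / (1 + 10^+1.37 + 10^-1.19)
   = 1 / (1 + 23.442 + 0.064565) = 1/24.507 = 0.04080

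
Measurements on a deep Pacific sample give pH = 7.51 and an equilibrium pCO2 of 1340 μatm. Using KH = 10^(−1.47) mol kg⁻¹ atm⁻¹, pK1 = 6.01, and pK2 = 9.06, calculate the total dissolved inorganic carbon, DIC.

DIC = 1.52 mmol/kg

[CO2*] = KH · pCO2 = 10^(−1.47) × 1340×10^-6 = 4.541×10^-5 mol/kg
α₀ = 1/(1 + K1/[H⁺] + K1K2/[H⁺]²) = 1/(1 + 10^+1.50 + 10^-0.05) = 0.02984
DIC = [CO2*]/α₀ = 4.541×10^-5 / 0.02984 = 1.52 mmol/kg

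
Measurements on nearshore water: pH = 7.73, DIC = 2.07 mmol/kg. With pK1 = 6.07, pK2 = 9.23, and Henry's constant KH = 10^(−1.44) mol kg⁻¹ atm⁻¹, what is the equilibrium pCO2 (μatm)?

pCO2 = 1180 μatm

α₀ = 1 / (1 + K1/[H⁺] + K1K2/[H⁺]²) = 1 / (1 + 10^+1.66 + 10^+0.16)
   = 1 / (1 + 45.709 + 1.4454) = 1/48.154 = 0.02077
[CO2*] = α₀ × DIC = 0.02077 × 2.07 = 0.04299 mmol/kg
pCO2 = [CO2*]/KH = 4.299×10^-5 / 3.631×10^-2 = 1180 μatm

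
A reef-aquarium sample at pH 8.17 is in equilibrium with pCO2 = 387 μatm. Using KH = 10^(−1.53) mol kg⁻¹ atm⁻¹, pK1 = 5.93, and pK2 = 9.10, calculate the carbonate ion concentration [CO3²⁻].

[CO2*] = KH · pCO2 = 10^(−1.53) × 387×10^-6 = 1.142×10^-5 mol/kg
α₀ = 1/(1 + K1/[H⁺] + K1K2/[H⁺]²) = 1/(1 + 10^+2.24 + 10^+1.31) = 0.005123
DIC = [CO2*]/α₀ = 1.142×10^-5 / 0.005123 = 2.229 mmol/kg
[CO3²⁻] = α₂·DIC; α₂ = 0.1046, so [CO3²⁻] = 0.1046 × 2.229 = 0.233 mmol/kg

[CO3²⁻] = 0.233 mmol/kg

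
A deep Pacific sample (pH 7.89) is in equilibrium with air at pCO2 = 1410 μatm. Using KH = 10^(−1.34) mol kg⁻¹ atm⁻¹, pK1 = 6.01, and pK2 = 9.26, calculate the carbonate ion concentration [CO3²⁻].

[CO2*] = KH · pCO2 = 10^(−1.34) × 1410×10^-6 = 6.445×10^-5 mol/kg
α₀ = 1/(1 + K1/[H⁺] + K1K2/[H⁺]²) = 1/(1 + 10^+1.88 + 10^+0.51) = 0.01249
DIC = [CO2*]/α₀ = 6.445×10^-5 / 0.01249 = 5.162 mmol/kg
[CO3²⁻] = α₂·DIC; α₂ = 0.04040, so [CO3²⁻] = 0.04040 × 5.162 = 0.209 mmol/kg

[CO3²⁻] = 0.209 mmol/kg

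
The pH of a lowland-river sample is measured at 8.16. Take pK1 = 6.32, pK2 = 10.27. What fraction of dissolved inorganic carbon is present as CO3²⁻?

α₂ = 1 / (1 + [H⁺]/K2 + [H⁺]²/(K1K2)) = 1 / (1 + 10^+2.11 + 10^+0.27)
   = 1 / (1 + 128.82 + 1.8621) = 1/131.69 = 0.007594

α₂ = 0.00759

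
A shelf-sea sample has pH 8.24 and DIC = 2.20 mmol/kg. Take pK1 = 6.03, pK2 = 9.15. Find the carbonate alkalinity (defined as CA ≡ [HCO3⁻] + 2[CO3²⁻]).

CA = [HCO3⁻] + 2[CO3²⁻] = (α₁ + 2α₂)·DIC
At pH 8.24: [H⁺]/K1 = 10^-2.21 = 0.0061660, K2/[H⁺] = 10^-0.91 = 0.12303
α₁ = 1/(1 + 0.0061660 + 0.12303) = 1/1.1292 = 0.8856; α₂ = α₁·K2/[H⁺] = 0.1090
α₁ + 2α₂ = 1.1035
CA = 1.1035 × 2.20 = 2.43 mmol/kg

CA = 2.43 mmol/kg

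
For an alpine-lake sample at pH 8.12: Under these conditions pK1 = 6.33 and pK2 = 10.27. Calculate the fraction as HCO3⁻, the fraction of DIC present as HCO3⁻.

α₁ = 1 / (1 + [H⁺]/K1 + K2/[H⁺]) = 1 / (1 + 10^-1.79 + 10^-2.15)
   = 1 / (1 + 0.016218 + 0.0070795) = 1/1.0233 = 0.9772

α₁ = 0.977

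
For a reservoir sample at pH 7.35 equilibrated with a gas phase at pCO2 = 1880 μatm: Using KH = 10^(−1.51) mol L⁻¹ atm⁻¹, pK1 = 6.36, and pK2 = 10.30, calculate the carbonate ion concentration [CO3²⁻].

[CO3²⁻] = 0.637 μmol/L

[CO2*] = KH · pCO2 = 10^(−1.51) × 1880×10^-6 = 5.810×10^-5 mol/L
α₀ = 1/(1 + K1/[H⁺] + K1K2/[H⁺]²) = 1/(1 + 10^+0.99 + 10^-1.96) = 0.09274
DIC = [CO2*]/α₀ = 5.810×10^-5 / 0.09274 = 0.6265 mmol/L
[CO3²⁻] = α₂·DIC; α₂ = 0.001017, so [CO3²⁻] = 0.001017 × 0.6265 = 0.000637 mmol/L = 0.637 μmol/L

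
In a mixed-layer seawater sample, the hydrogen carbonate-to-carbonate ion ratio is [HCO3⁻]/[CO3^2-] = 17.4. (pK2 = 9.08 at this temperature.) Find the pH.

pH = 7.84

From K2 = [H⁺][CO3^2-]/[HCO3⁻]:  pH = pK2 − log₁₀([HCO3⁻]/[CO3^2-])
log₁₀(17.4) = +1.241
pH = 9.08 − (+1.241) = 7.84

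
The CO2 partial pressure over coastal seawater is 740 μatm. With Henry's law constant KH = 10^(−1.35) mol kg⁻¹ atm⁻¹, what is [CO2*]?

KH = 10^(−1.35) = 4.467×10^-2 mol kg⁻¹ atm⁻¹
[CO2*] = KH · pCO2 = 4.467×10^-2 × 740×10^-6 atm = 3.31×10^-5 mol/kg

[CO2*] = 33.1 μmol/kg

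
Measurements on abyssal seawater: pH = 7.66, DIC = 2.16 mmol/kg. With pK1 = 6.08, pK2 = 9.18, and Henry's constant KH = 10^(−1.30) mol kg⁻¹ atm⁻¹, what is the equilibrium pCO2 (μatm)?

α₀ = 1 / (1 + K1/[H⁺] + K1K2/[H⁺]²) = 1 / (1 + 10^+1.58 + 10^+0.06)
   = 1 / (1 + 38.019 + 1.1482) = 1/40.167 = 0.02490
[CO2*] = α₀ × DIC = 0.02490 × 2.16 = 0.05378 mmol/kg
pCO2 = [CO2*]/KH = 5.378×10^-5 / 5.012×10^-2 = 1070 μatm

pCO2 = 1070 μatm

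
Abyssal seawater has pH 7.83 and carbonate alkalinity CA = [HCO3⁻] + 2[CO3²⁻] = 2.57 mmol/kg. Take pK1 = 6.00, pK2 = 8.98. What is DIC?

DIC = 2.44 mmol/kg

CA = [HCO3⁻] + 2[CO3²⁻] = (α₁ + 2α₂)·DIC
At pH 7.83: [H⁺]/K1 = 10^-1.83 = 0.014791, K2/[H⁺] = 10^-1.15 = 0.070795
α₁ = 1/(1 + 0.014791 + 0.070795) = 1/1.0856 = 0.9212; α₂ = α₁·K2/[H⁺] = 0.06521
α₁ + 2α₂ = 1.0516
DIC = CA / (α₁ + 2α₂) = 2.57 / 1.0516 = 2.44 mmol/kg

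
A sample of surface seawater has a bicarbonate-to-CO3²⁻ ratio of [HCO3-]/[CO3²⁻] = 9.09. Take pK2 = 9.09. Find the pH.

From K2 = [H⁺][CO3²⁻]/[HCO3-]:  pH = pK2 − log₁₀([HCO3-]/[CO3²⁻])
log₁₀(9.09) = +0.959
pH = 9.09 − (+0.959) = 8.13

pH = 8.13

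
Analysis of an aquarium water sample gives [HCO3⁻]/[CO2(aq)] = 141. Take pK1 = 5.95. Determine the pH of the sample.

pH = 8.10

From K1 = [H⁺][HCO3⁻]/[CO2(aq)]:  pH = pK1 + log₁₀([HCO3⁻]/[CO2(aq)])
log₁₀(141) = +2.149
pH = 5.95 + (+2.149) = 8.10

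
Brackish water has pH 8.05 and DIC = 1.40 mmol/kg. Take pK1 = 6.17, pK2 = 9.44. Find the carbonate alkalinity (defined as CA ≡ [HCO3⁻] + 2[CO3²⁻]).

CA = 1.44 mmol/kg

CA = [HCO3⁻] + 2[CO3²⁻] = (α₁ + 2α₂)·DIC
At pH 8.05: [H⁺]/K1 = 10^-1.88 = 0.013183, K2/[H⁺] = 10^-1.39 = 0.040738
α₁ = 1/(1 + 0.013183 + 0.040738) = 1/1.0539 = 0.9488; α₂ = α₁·K2/[H⁺] = 0.03865
α₁ + 2α₂ = 1.0261
CA = 1.0261 × 1.40 = 1.44 mmol/kg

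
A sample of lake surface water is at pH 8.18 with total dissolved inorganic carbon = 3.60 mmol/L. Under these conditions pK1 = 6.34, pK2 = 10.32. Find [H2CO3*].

[CO2*] = 0.0509 mmol/L

α₀ = 1 / (1 + K1/[H⁺] + K1K2/[H⁺]²) = 1 / (1 + 10^+1.84 + 10^-0.30)
   = 1 / (1 + 69.183 + 0.50119) = 1/70.684 = 0.01415
[CO2*] = α₀ × DIC = 0.01415 × 3.60 = 0.0509 mmol/L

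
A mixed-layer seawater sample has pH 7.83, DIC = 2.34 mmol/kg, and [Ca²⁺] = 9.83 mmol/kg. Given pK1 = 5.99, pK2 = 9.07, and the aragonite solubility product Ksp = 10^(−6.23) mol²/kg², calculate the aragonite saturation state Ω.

Ω = 2.10

α₂ = 1 / (1 + [H⁺]/K2 + [H⁺]²/(K1K2)) = 1 / (1 + 10^+1.24 + 10^-0.60)
   = 1 / (1 + 17.378 + 0.25119) = 1/18.629 = 0.05368
[CO3²⁻] = α₂ × DIC = 0.05368 × 2.34 = 0.1256 mmol/kg
Ksp = 10^(−6.23) = 5.888×10^-7
Ω = [Ca²⁺][CO3²⁻]/Ksp = (9.83×10^-3)(1.256×10^-4) / 5.888×10^-7 = 2.10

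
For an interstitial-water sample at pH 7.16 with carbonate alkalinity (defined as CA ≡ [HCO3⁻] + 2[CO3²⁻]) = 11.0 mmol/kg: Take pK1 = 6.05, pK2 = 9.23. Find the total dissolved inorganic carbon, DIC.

DIC = 11.7 mmol/kg

CA = [HCO3⁻] + 2[CO3²⁻] = (α₁ + 2α₂)·DIC
At pH 7.16: [H⁺]/K1 = 10^-1.11 = 0.077625, K2/[H⁺] = 10^-2.07 = 0.0085114
α₁ = 1/(1 + 0.077625 + 0.0085114) = 1/1.0861 = 0.9207; α₂ = α₁·K2/[H⁺] = 0.007836
α₁ + 2α₂ = 0.9364
DIC = CA / (α₁ + 2α₂) = 11.0 / 0.9364 = 11.7 mmol/kg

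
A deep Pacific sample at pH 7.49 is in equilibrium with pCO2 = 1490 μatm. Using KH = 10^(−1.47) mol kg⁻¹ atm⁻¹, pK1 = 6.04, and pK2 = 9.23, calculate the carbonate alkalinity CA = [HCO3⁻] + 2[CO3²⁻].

[CO2*] = KH · pCO2 = 10^(−1.47) × 1490×10^-6 = 5.049×10^-5 mol/kg
α₀ = 1/(1 + K1/[H⁺] + K1K2/[H⁺]²) = 1/(1 + 10^+1.45 + 10^-0.29) = 0.03367
DIC = [CO2*]/α₀ = 5.049×10^-5 / 0.03367 = 1.499 mmol/kg
CA = (α₁ + 2α₂)·DIC = (0.9491 + 2×0.01727) × 1.499 = 1.47 mmol/kg

CA = 1.47 mmol/kg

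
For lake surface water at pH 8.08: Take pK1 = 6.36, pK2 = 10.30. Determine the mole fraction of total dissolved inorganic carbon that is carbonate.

α₂ = 1 / (1 + [H⁺]/K2 + [H⁺]²/(K1K2)) = 1 / (1 + 10^+2.22 + 10^+0.50)
   = 1 / (1 + 165.96 + 3.1623) = 1/170.12 = 0.005878

α₂ = 0.00588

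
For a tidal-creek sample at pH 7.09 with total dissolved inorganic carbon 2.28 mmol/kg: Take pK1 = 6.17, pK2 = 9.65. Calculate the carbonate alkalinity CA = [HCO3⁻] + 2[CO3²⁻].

CA = 2.04 mmol/kg

CA = [HCO3⁻] + 2[CO3²⁻] = (α₁ + 2α₂)·DIC
At pH 7.09: [H⁺]/K1 = 10^-0.92 = 0.12023, K2/[H⁺] = 10^-2.56 = 0.0027542
α₁ = 1/(1 + 0.12023 + 0.0027542) = 1/1.1230 = 0.8905; α₂ = α₁·K2/[H⁺] = 0.002453
α₁ + 2α₂ = 0.8954
CA = 0.8954 × 2.28 = 2.04 mmol/kg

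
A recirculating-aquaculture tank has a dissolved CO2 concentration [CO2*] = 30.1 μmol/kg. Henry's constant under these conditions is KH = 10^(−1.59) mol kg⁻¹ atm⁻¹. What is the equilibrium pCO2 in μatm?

KH = 10^(−1.59) = 2.570×10^-2 mol kg⁻¹ atm⁻¹
pCO2 = [CO2*]/KH = 30.1×10^-6 / 2.570×10^-2 = 1.17×10^-3 atm = 1170 μatm

pCO2 = 1170 μatm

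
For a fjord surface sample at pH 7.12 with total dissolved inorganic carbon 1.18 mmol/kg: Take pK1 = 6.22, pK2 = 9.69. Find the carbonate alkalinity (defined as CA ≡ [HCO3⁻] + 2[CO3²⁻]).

CA = 1.05 mmol/kg

CA = [HCO3⁻] + 2[CO3²⁻] = (α₁ + 2α₂)·DIC
At pH 7.12: [H⁺]/K1 = 10^-0.90 = 0.12589, K2/[H⁺] = 10^-2.57 = 0.0026915
α₁ = 1/(1 + 0.12589 + 0.0026915) = 1/1.1286 = 0.8861; α₂ = α₁·K2/[H⁺] = 0.002385
α₁ + 2α₂ = 0.8908
CA = 0.8908 × 1.18 = 1.05 mmol/kg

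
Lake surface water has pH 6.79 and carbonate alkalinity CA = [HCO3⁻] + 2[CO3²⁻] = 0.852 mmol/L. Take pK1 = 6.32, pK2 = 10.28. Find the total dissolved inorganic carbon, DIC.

CA = [HCO3⁻] + 2[CO3²⁻] = (α₁ + 2α₂)·DIC
At pH 6.79: [H⁺]/K1 = 10^-0.47 = 0.33884, K2/[H⁺] = 10^-3.49 = 0.00032359
α₁ = 1/(1 + 0.33884 + 0.00032359) = 1/1.3392 = 0.7467; α₂ = α₁·K2/[H⁺] = 0.0002416
α₁ + 2α₂ = 0.7472
DIC = CA / (α₁ + 2α₂) = 0.852 / 0.7472 = 1.14 mmol/L

DIC = 1.14 mmol/L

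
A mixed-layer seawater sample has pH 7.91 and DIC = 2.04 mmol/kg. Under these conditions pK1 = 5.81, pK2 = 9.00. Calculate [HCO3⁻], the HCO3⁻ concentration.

[HCO3⁻] = 1.87 mmol/kg

α₁ = 1 / (1 + [H⁺]/K1 + K2/[H⁺]) = 1 / (1 + 10^-2.10 + 10^-1.09)
   = 1 / (1 + 0.0079433 + 0.081283) = 1/1.0892 = 0.9181
[HCO3⁻] = α₁ × DIC = 0.9181 × 2.04 = 1.87 mmol/kg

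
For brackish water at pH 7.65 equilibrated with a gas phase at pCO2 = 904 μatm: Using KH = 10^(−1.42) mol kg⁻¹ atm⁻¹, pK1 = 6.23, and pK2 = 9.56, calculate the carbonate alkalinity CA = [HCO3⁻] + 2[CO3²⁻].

CA = 0.926 mmol/kg

[CO2*] = KH · pCO2 = 10^(−1.42) × 904×10^-6 = 3.437×10^-5 mol/kg
α₀ = 1/(1 + K1/[H⁺] + K1K2/[H⁺]²) = 1/(1 + 10^+1.42 + 10^-0.49) = 0.03620
DIC = [CO2*]/α₀ = 3.437×10^-5 / 0.03620 = 0.9495 mmol/kg
CA = (α₁ + 2α₂)·DIC = (0.9521 + 2×0.01171) × 0.9495 = 0.926 mmol/kg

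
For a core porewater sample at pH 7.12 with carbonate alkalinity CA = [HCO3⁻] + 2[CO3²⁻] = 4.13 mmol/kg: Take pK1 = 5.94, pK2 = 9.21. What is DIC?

CA = [HCO3⁻] + 2[CO3²⁻] = (α₁ + 2α₂)·DIC
At pH 7.12: [H⁺]/K1 = 10^-1.18 = 0.066069, K2/[H⁺] = 10^-2.09 = 0.0081283
α₁ = 1/(1 + 0.066069 + 0.0081283) = 1/1.0742 = 0.9309; α₂ = α₁·K2/[H⁺] = 0.007567
α₁ + 2α₂ = 0.9461
DIC = CA / (α₁ + 2α₂) = 4.13 / 0.9461 = 4.37 mmol/kg

DIC = 4.37 mmol/kg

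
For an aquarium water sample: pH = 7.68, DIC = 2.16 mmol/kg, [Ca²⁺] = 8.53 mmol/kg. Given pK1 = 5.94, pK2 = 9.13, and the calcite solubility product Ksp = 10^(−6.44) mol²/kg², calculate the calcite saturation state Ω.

Ω = 1.71

α₂ = 1 / (1 + [H⁺]/K2 + [H⁺]²/(K1K2)) = 1 / (1 + 10^+1.45 + 10^-0.29)
   = 1 / (1 + 28.184 + 0.51286) = 1/29.697 = 0.03367
[CO3²⁻] = α₂ × DIC = 0.03367 × 2.16 = 0.07274 mmol/kg
Ksp = 10^(−6.44) = 3.631×10^-7
Ω = [Ca²⁺][CO3²⁻]/Ksp = (8.53×10^-3)(7.274×10^-5) / 3.631×10^-7 = 1.71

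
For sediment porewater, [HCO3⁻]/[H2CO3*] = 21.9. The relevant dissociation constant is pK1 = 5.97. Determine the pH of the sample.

From K1 = [H⁺][HCO3⁻]/[H2CO3*]:  pH = pK1 + log₁₀([HCO3⁻]/[H2CO3*])
log₁₀(21.9) = +1.340
pH = 5.97 + (+1.340) = 7.31

pH = 7.31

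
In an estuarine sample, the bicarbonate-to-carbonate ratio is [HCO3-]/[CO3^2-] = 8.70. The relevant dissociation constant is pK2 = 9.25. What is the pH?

pH = 8.31

From K2 = [H⁺][CO3^2-]/[HCO3-]:  pH = pK2 − log₁₀([HCO3-]/[CO3^2-])
log₁₀(8.70) = +0.940
pH = 9.25 − (+0.940) = 8.31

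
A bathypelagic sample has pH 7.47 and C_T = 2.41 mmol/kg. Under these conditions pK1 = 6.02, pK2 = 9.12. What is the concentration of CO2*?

α₀ = 1 / (1 + K1/[H⁺] + K1K2/[H⁺]²) = 1 / (1 + 10^+1.45 + 10^-0.20)
   = 1 / (1 + 28.184 + 0.63096) = 1/29.815 = 0.03354
[CO2*] = α₀ × DIC = 0.03354 × 2.41 = 0.0808 mmol/kg

[CO2*] = 0.0808 mmol/kg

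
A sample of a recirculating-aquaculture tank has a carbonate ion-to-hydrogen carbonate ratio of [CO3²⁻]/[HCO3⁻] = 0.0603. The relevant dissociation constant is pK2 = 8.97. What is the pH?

From K2 = [H⁺][CO3²⁻]/[HCO3⁻]:  pH = pK2 + log₁₀([CO3²⁻]/[HCO3⁻])
log₁₀(0.0603) = -1.220
pH = 8.97 + (-1.220) = 7.75

pH = 7.75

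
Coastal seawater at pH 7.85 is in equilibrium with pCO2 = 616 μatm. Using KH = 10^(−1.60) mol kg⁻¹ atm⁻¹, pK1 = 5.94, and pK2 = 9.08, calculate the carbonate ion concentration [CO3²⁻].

[CO3²⁻] = 0.0741 mmol/kg

[CO2*] = KH · pCO2 = 10^(−1.60) × 616×10^-6 = 1.547×10^-5 mol/kg
α₀ = 1/(1 + K1/[H⁺] + K1K2/[H⁺]²) = 1/(1 + 10^+1.91 + 10^+0.68) = 0.01149
DIC = [CO2*]/α₀ = 1.547×10^-5 / 0.01149 = 1.347 mmol/kg
[CO3²⁻] = α₂·DIC; α₂ = 0.05497, so [CO3²⁻] = 0.05497 × 1.347 = 0.0741 mmol/kg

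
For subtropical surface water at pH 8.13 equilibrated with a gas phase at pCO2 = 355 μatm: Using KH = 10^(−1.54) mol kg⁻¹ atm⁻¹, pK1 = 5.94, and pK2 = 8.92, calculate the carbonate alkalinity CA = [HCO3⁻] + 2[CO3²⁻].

CA = 2.10 mmol/kg

[CO2*] = KH · pCO2 = 10^(−1.54) × 355×10^-6 = 1.024×10^-5 mol/kg
α₀ = 1/(1 + K1/[H⁺] + K1K2/[H⁺]²) = 1/(1 + 10^+2.19 + 10^+1.40) = 0.005525
DIC = [CO2*]/α₀ = 1.024×10^-5 / 0.005525 = 1.853 mmol/kg
CA = (α₁ + 2α₂)·DIC = (0.8557 + 2×0.1388) × 1.853 = 2.10 mmol/kg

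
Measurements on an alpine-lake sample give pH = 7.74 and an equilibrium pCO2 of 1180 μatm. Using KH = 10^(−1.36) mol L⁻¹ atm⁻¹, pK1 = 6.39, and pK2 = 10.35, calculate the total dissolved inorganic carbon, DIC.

DIC = 1.21 mmol/L

[CO2*] = KH · pCO2 = 10^(−1.36) × 1180×10^-6 = 5.151×10^-5 mol/L
α₀ = 1/(1 + K1/[H⁺] + K1K2/[H⁺]²) = 1/(1 + 10^+1.35 + 10^-1.26) = 0.04266
DIC = [CO2*]/α₀ = 5.151×10^-5 / 0.04266 = 1.21 mmol/L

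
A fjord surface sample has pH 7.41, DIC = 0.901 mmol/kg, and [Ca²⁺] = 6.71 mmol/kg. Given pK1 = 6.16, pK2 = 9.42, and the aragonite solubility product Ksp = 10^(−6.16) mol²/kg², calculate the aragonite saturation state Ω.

Ω = 0.0801

α₂ = 1 / (1 + [H⁺]/K2 + [H⁺]²/(K1K2)) = 1 / (1 + 10^+2.01 + 10^+0.76)
   = 1 / (1 + 102.33 + 5.7544) = 1/109.08 = 0.009167
[CO3²⁻] = α₂ × DIC = 0.009167 × 0.901 = 0.008260 mmol/kg = 8.260 μmol/kg
Ksp = 10^(−6.16) = 6.918×10^-7
Ω = [Ca²⁺][CO3²⁻]/Ksp = (6.71×10^-3)(8.260×10^-6) / 6.918×10^-7 = 0.0801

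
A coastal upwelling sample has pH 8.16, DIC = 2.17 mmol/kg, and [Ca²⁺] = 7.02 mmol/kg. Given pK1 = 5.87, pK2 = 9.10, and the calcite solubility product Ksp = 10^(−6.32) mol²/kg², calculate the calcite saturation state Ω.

α₂ = 1 / (1 + [H⁺]/K2 + [H⁺]²/(K1K2)) = 1 / (1 + 10^+0.94 + 10^-1.35)
   = 1 / (1 + 8.7096 + 0.044668) = 1/9.7543 = 0.1025
[CO3²⁻] = α₂ × DIC = 0.1025 × 2.17 = 0.2225 mmol/kg
Ksp = 10^(−6.32) = 4.786×10^-7
Ω = [Ca²⁺][CO3²⁻]/Ksp = (7.02×10^-3)(2.225×10^-4) / 4.786×10^-7 = 3.26

Ω = 3.26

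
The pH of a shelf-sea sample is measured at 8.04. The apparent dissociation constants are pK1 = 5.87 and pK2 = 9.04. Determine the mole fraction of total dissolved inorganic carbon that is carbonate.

α₂ = 0.0904

α₂ = 1 / (1 + [H⁺]/K2 + [H⁺]²/(K1K2)) = 1 / (1 + 10^+1.00 + 10^-1.17)
   = 1 / (1 + 10.000 + 0.067608) = 1/11.068 = 0.09035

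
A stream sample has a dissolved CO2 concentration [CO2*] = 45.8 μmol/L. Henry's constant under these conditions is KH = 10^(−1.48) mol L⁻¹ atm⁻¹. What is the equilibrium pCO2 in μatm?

KH = 10^(−1.48) = 3.311×10^-2 mol L⁻¹ atm⁻¹
pCO2 = [CO2*]/KH = 45.8×10^-6 / 3.311×10^-2 = 1.38×10^-3 atm = 1380 μatm

pCO2 = 1380 μatm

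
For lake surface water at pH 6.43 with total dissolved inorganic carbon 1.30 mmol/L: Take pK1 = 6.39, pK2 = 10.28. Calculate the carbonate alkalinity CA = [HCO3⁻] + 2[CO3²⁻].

CA = [HCO3⁻] + 2[CO3²⁻] = (α₁ + 2α₂)·DIC
At pH 6.43: [H⁺]/K1 = 10^-0.04 = 0.91201, K2/[H⁺] = 10^-3.85 = 0.00014125
α₁ = 1/(1 + 0.91201 + 0.00014125) = 1/1.9122 = 0.5230; α₂ = α₁·K2/[H⁺] = 7.387×10^-5
α₁ + 2α₂ = 0.5231
CA = 0.5231 × 1.30 = 0.680 mmol/L

CA = 0.680 mmol/L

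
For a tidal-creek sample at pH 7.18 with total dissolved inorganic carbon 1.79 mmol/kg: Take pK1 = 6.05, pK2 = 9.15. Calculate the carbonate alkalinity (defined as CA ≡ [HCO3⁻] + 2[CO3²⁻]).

CA = 1.69 mmol/kg

CA = [HCO3⁻] + 2[CO3²⁻] = (α₁ + 2α₂)·DIC
At pH 7.18: [H⁺]/K1 = 10^-1.13 = 0.074131, K2/[H⁺] = 10^-1.97 = 0.010715
α₁ = 1/(1 + 0.074131 + 0.010715) = 1/1.0848 = 0.9218; α₂ = α₁·K2/[H⁺] = 0.009877
α₁ + 2α₂ = 0.9415
CA = 0.9415 × 1.79 = 1.69 mmol/kg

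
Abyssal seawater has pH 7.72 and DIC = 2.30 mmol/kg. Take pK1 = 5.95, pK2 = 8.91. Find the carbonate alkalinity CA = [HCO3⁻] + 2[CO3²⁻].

CA = 2.40 mmol/kg

CA = [HCO3⁻] + 2[CO3²⁻] = (α₁ + 2α₂)·DIC
At pH 7.72: [H⁺]/K1 = 10^-1.77 = 0.016982, K2/[H⁺] = 10^-1.19 = 0.064565
α₁ = 1/(1 + 0.016982 + 0.064565) = 1/1.0815 = 0.9246; α₂ = α₁·K2/[H⁺] = 0.05970
α₁ + 2α₂ = 1.0440
CA = 1.0440 × 2.30 = 2.40 mmol/kg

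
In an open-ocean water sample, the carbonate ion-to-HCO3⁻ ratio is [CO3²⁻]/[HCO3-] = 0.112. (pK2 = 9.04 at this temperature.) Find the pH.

pH = 8.09

From K2 = [H⁺][CO3²⁻]/[HCO3-]:  pH = pK2 + log₁₀([CO3²⁻]/[HCO3-])
log₁₀(0.112) = -0.951
pH = 9.04 + (-0.951) = 8.09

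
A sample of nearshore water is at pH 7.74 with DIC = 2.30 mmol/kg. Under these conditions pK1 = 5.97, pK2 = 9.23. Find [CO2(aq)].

[CO2*] = 0.0372 mmol/kg

α₀ = 1 / (1 + K1/[H⁺] + K1K2/[H⁺]²) = 1 / (1 + 10^+1.77 + 10^+0.28)
   = 1 / (1 + 58.884 + 1.9055) = 1/61.790 = 0.01618
[CO2*] = α₀ × DIC = 0.01618 × 2.30 = 0.0372 mmol/kg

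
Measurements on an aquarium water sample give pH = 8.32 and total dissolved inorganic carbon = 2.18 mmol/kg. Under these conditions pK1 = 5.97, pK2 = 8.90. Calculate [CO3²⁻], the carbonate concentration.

α₂ = 1 / (1 + [H⁺]/K2 + [H⁺]²/(K1K2)) = 1 / (1 + 10^+0.58 + 10^-1.77)
   = 1 / (1 + 3.8019 + 0.016982) = 1/4.8189 = 0.2075
[CO3²⁻] = α₂ × DIC = 0.2075 × 2.18 = 0.452 mmol/kg

[CO3²⁻] = 0.452 mmol/kg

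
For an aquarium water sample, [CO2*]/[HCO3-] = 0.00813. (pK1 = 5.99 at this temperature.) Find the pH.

From K1 = [H⁺][HCO3-]/[CO2*]:  pH = pK1 − log₁₀([CO2*]/[HCO3-])
log₁₀(0.00813) = -2.090
pH = 5.99 − (-2.090) = 8.08

pH = 8.08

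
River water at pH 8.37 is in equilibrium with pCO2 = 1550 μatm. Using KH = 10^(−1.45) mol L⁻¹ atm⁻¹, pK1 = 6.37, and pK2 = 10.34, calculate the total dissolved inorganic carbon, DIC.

DIC = 5.61 mmol/L

[CO2*] = KH · pCO2 = 10^(−1.45) × 1550×10^-6 = 5.500×10^-5 mol/L
α₀ = 1/(1 + K1/[H⁺] + K1K2/[H⁺]²) = 1/(1 + 10^+2.00 + 10^+0.03) = 0.009797
DIC = [CO2*]/α₀ = 5.500×10^-5 / 0.009797 = 5.61 mmol/L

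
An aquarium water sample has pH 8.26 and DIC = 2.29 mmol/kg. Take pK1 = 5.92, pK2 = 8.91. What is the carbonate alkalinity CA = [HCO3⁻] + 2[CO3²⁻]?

CA = [HCO3⁻] + 2[CO3²⁻] = (α₁ + 2α₂)·DIC
At pH 8.26: [H⁺]/K1 = 10^-2.34 = 0.0045709, K2/[H⁺] = 10^-0.65 = 0.22387
α₁ = 1/(1 + 0.0045709 + 0.22387) = 1/1.2284 = 0.8140; α₂ = α₁·K2/[H⁺] = 0.1822
α₁ + 2α₂ = 1.1785
CA = 1.1785 × 2.29 = 2.70 mmol/kg

CA = 2.70 mmol/kg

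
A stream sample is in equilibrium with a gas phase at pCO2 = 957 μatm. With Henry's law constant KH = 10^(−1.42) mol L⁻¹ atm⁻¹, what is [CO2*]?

[CO2*] = 36.4 μmol/L

KH = 10^(−1.42) = 3.802×10^-2 mol L⁻¹ atm⁻¹
[CO2*] = KH · pCO2 = 3.802×10^-2 × 957×10^-6 atm = 3.64×10^-5 mol/L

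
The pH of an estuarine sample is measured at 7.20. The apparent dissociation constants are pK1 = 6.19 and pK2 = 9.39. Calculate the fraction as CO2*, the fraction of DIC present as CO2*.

α₀ = 1 / (1 + K1/[H⁺] + K1K2/[H⁺]²) = 1 / (1 + 10^+1.01 + 10^-1.18)
   = 1 / (1 + 10.233 + 0.066069) = 1/11.299 = 0.08850

α₀ = 0.0885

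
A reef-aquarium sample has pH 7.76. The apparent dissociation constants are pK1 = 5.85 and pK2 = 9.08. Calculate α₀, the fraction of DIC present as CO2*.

α₀ = 0.0116

α₀ = 1 / (1 + K1/[H⁺] + K1K2/[H⁺]²) = 1 / (1 + 10^+1.91 + 10^+0.59)
   = 1 / (1 + 81.283 + 3.8905) = 1/86.174 = 0.01160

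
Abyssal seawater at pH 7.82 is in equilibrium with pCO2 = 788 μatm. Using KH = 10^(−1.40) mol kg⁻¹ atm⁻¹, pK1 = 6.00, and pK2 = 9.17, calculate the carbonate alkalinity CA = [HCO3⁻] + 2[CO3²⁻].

[CO2*] = KH · pCO2 = 10^(−1.40) × 788×10^-6 = 3.137×10^-5 mol/kg
α₀ = 1/(1 + K1/[H⁺] + K1K2/[H⁺]²) = 1/(1 + 10^+1.82 + 10^+0.47) = 0.01428
DIC = [CO2*]/α₀ = 3.137×10^-5 / 0.01428 = 2.197 mmol/kg
CA = (α₁ + 2α₂)·DIC = (0.9436 + 2×0.04215) × 2.197 = 2.26 mmol/kg

CA = 2.26 mmol/kg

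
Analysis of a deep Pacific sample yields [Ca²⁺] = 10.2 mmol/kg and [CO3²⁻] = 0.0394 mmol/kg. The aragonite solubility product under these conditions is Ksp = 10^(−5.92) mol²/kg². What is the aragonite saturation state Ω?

Ω = 0.334

Ksp = 10^(−5.92) = 1.202×10^-6
Ω = [Ca²⁺][CO3²⁻]/Ksp = (10.2×10^-3)(0.0394×10^-3) / 1.202×10^-6 = 0.334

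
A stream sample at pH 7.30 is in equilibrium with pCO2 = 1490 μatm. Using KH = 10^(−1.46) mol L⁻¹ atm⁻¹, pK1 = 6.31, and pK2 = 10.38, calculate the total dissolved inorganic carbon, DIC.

DIC = 0.557 mmol/L

[CO2*] = KH · pCO2 = 10^(−1.46) × 1490×10^-6 = 5.166×10^-5 mol/L
α₀ = 1/(1 + K1/[H⁺] + K1K2/[H⁺]²) = 1/(1 + 10^+0.99 + 10^-2.09) = 0.09276
DIC = [CO2*]/α₀ = 5.166×10^-5 / 0.09276 = 0.557 mmol/L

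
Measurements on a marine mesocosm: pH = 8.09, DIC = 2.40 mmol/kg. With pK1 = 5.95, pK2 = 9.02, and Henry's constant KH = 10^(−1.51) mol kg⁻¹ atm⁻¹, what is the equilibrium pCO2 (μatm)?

α₀ = 1 / (1 + K1/[H⁺] + K1K2/[H⁺]²) = 1 / (1 + 10^+2.14 + 10^+1.21)
   = 1 / (1 + 138.04 + 16.218) = 1/155.26 = 0.006441
[CO2*] = α₀ × DIC = 0.006441 × 2.40 = 0.01546 mmol/kg = 15.46 μmol/kg
pCO2 = [CO2*]/KH = 1.546×10^-5 / 3.090×10^-2 = 500 μatm

pCO2 = 500 μatm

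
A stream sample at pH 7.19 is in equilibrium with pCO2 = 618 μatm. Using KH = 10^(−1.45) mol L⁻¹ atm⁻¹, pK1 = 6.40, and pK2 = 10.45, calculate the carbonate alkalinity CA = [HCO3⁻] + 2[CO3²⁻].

[CO2*] = KH · pCO2 = 10^(−1.45) × 618×10^-6 = 2.193×10^-5 mol/L
α₀ = 1/(1 + K1/[H⁺] + K1K2/[H⁺]²) = 1/(1 + 10^+0.79 + 10^-2.47) = 0.1395
DIC = [CO2*]/α₀ = 2.193×10^-5 / 0.1395 = 0.1572 mmol/L
CA = (α₁ + 2α₂)·DIC = (0.8600 + 2×0.0004726) × 0.1572 = 0.135 mmol/L

CA = 0.135 mmol/L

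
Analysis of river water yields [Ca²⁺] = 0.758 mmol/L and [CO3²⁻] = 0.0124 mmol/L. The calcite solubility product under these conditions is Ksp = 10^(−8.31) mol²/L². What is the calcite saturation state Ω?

Ω = 1.92

Ksp = 10^(−8.31) = 4.898×10^-9
Ω = [Ca²⁺][CO3²⁻]/Ksp = (0.758×10^-3)(0.0124×10^-3) / 4.898×10^-9 = 1.92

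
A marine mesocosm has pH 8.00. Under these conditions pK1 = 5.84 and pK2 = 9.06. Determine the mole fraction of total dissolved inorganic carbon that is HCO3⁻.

α₁ = 1 / (1 + [H⁺]/K1 + K2/[H⁺]) = 1 / (1 + 10^-2.16 + 10^-1.06)
   = 1 / (1 + 0.0069183 + 0.087096) = 1/1.0940 = 0.9141

α₁ = 0.914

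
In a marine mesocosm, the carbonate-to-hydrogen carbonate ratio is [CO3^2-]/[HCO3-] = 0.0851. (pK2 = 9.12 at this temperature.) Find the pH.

From K2 = [H⁺][CO3^2-]/[HCO3-]:  pH = pK2 + log₁₀([CO3^2-]/[HCO3-])
log₁₀(0.0851) = -1.070
pH = 9.12 + (-1.070) = 8.05

pH = 8.05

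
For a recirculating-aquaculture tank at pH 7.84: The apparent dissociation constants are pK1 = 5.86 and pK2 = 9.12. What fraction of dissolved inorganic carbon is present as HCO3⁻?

α₁ = 1 / (1 + [H⁺]/K1 + K2/[H⁺]) = 1 / (1 + 10^-1.98 + 10^-1.28)
   = 1 / (1 + 0.010471 + 0.052481) = 1/1.0630 = 0.9408

α₁ = 0.941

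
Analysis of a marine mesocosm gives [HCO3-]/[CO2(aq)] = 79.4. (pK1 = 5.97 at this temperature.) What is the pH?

From K1 = [H⁺][HCO3-]/[CO2(aq)]:  pH = pK1 + log₁₀([HCO3-]/[CO2(aq)])
log₁₀(79.4) = +1.900
pH = 5.97 + (+1.900) = 7.87

pH = 7.87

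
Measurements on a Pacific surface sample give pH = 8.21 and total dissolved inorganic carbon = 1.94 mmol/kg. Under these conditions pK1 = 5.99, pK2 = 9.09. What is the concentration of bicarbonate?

[HCO3⁻] = 1.70 mmol/kg

α₁ = 1 / (1 + [H⁺]/K1 + K2/[H⁺]) = 1 / (1 + 10^-2.22 + 10^-0.88)
   = 1 / (1 + 0.0060256 + 0.13183) = 1/1.1379 = 0.8788
[HCO3⁻] = α₁ × DIC = 0.8788 × 1.94 = 1.70 mmol/kg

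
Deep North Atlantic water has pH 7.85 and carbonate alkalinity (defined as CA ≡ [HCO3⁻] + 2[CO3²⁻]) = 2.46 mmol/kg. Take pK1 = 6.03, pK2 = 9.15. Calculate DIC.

DIC = 2.38 mmol/kg

CA = [HCO3⁻] + 2[CO3²⁻] = (α₁ + 2α₂)·DIC
At pH 7.85: [H⁺]/K1 = 10^-1.82 = 0.015136, K2/[H⁺] = 10^-1.30 = 0.050119
α₁ = 1/(1 + 0.015136 + 0.050119) = 1/1.0653 = 0.9387; α₂ = α₁·K2/[H⁺] = 0.04705
α₁ + 2α₂ = 1.0328
DIC = CA / (α₁ + 2α₂) = 2.46 / 1.0328 = 2.38 mmol/kg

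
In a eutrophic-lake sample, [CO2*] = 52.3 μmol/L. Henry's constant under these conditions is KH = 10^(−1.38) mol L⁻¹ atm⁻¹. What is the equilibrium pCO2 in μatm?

KH = 10^(−1.38) = 4.169×10^-2 mol L⁻¹ atm⁻¹
pCO2 = [CO2*]/KH = 52.3×10^-6 / 4.169×10^-2 = 1.25×10^-3 atm = 1250 μatm

pCO2 = 1250 μatm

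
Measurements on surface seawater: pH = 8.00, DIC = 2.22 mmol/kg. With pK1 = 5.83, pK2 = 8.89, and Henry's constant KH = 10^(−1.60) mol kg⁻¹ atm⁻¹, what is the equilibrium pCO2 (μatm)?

pCO2 = 526 μatm

α₀ = 1 / (1 + K1/[H⁺] + K1K2/[H⁺]²) = 1 / (1 + 10^+2.17 + 10^+1.28)
   = 1 / (1 + 147.91 + 19.055) = 1/167.97 = 0.005954
[CO2*] = α₀ × DIC = 0.005954 × 2.22 = 0.01322 mmol/kg = 13.22 μmol/kg
pCO2 = [CO2*]/KH = 1.322×10^-5 / 2.512×10^-2 = 526 μatm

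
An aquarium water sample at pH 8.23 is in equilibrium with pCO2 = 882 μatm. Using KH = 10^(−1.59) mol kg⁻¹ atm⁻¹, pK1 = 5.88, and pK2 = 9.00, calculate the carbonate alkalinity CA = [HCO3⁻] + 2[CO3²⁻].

CA = 6.80 mmol/kg

[CO2*] = KH · pCO2 = 10^(−1.59) × 882×10^-6 = 2.267×10^-5 mol/kg
α₀ = 1/(1 + K1/[H⁺] + K1K2/[H⁺]²) = 1/(1 + 10^+2.35 + 10^+1.58) = 0.003804
DIC = [CO2*]/α₀ = 2.267×10^-5 / 0.003804 = 5.960 mmol/kg
CA = (α₁ + 2α₂)·DIC = (0.8516 + 2×0.1446) × 5.960 = 6.80 mmol/kg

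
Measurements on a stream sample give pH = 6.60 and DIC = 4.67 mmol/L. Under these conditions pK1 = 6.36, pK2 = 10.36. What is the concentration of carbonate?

α₂ = 1 / (1 + [H⁺]/K2 + [H⁺]²/(K1K2)) = 1 / (1 + 10^+3.76 + 10^+3.52)
   = 1 / (1 + 5754.4 + 3311.3) = 1/9066.7 = 0.0001103
[CO3²⁻] = α₂ × DIC = 0.0001103 × 4.67 = 0.000515 mmol/L = 0.515 μmol/L

[CO3²⁻] = 0.515 μmol/L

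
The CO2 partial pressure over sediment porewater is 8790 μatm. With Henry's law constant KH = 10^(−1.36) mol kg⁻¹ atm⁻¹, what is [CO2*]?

KH = 10^(−1.36) = 4.365×10^-2 mol kg⁻¹ atm⁻¹
[CO2*] = KH · pCO2 = 4.365×10^-2 × 8790×10^-6 atm = 3.84×10^-4 mol/kg

[CO2*] = 384 μmol/kg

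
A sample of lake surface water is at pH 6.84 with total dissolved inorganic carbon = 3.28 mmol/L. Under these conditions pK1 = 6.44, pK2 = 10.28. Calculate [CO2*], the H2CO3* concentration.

[CO2*] = 0.934 mmol/L

α₀ = 1 / (1 + K1/[H⁺] + K1K2/[H⁺]²) = 1 / (1 + 10^+0.40 + 10^-3.04)
   = 1 / (1 + 2.5119 + 0.00091201) = 1/3.5128 = 0.2847
[CO2*] = α₀ × DIC = 0.2847 × 3.28 = 0.934 mmol/L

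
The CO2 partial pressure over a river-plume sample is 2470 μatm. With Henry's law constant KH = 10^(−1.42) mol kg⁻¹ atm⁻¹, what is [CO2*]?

KH = 10^(−1.42) = 3.802×10^-2 mol kg⁻¹ atm⁻¹
[CO2*] = KH · pCO2 = 3.802×10^-2 × 2470×10^-6 atm = 9.39×10^-5 mol/kg

[CO2*] = 93.9 μmol/kg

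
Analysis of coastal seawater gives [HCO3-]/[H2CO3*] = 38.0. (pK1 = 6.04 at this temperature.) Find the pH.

pH = 7.62

From K1 = [H⁺][HCO3-]/[H2CO3*]:  pH = pK1 + log₁₀([HCO3-]/[H2CO3*])
log₁₀(38.0) = +1.580
pH = 6.04 + (+1.580) = 7.62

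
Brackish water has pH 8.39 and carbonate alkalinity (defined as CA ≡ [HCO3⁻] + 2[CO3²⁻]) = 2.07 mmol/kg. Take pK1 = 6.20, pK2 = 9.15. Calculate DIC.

CA = [HCO3⁻] + 2[CO3²⁻] = (α₁ + 2α₂)·DIC
At pH 8.39: [H⁺]/K1 = 10^-2.19 = 0.0064565, K2/[H⁺] = 10^-0.76 = 0.17378
α₁ = 1/(1 + 0.0064565 + 0.17378) = 1/1.1802 = 0.8473; α₂ = α₁·K2/[H⁺] = 0.1472
α₁ + 2α₂ = 1.1418
DIC = CA / (α₁ + 2α₂) = 2.07 / 1.1418 = 1.81 mmol/kg

DIC = 1.81 mmol/kg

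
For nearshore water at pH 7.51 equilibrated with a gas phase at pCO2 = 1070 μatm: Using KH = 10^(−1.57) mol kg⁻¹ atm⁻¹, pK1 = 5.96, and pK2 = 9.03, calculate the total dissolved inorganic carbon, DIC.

[CO2*] = KH · pCO2 = 10^(−1.57) × 1070×10^-6 = 2.880×10^-5 mol/kg
α₀ = 1/(1 + K1/[H⁺] + K1K2/[H⁺]²) = 1/(1 + 10^+1.55 + 10^+0.03) = 0.02663
DIC = [CO2*]/α₀ = 2.880×10^-5 / 0.02663 = 1.08 mmol/kg

DIC = 1.08 mmol/kg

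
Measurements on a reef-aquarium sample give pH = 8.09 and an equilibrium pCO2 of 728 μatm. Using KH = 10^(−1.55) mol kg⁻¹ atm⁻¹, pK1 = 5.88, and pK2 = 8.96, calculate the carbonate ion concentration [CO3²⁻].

[CO3²⁻] = 0.449 mmol/kg

[CO2*] = KH · pCO2 = 10^(−1.55) × 728×10^-6 = 2.052×10^-5 mol/kg
α₀ = 1/(1 + K1/[H⁺] + K1K2/[H⁺]²) = 1/(1 + 10^+2.21 + 10^+1.34) = 0.005404
DIC = [CO2*]/α₀ = 2.052×10^-5 / 0.005404 = 3.797 mmol/kg
[CO3²⁻] = α₂·DIC; α₂ = 0.1182, so [CO3²⁻] = 0.1182 × 3.797 = 0.449 mmol/kg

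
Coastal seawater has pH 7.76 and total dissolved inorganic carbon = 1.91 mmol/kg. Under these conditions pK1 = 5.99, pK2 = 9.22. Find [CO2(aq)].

α₀ = 1 / (1 + K1/[H⁺] + K1K2/[H⁺]²) = 1 / (1 + 10^+1.77 + 10^+0.31)
   = 1 / (1 + 58.884 + 2.0417) = 1/61.926 = 0.01615
[CO2*] = α₀ × DIC = 0.01615 × 1.91 = 0.0308 mmol/kg

[CO2*] = 0.0308 mmol/kg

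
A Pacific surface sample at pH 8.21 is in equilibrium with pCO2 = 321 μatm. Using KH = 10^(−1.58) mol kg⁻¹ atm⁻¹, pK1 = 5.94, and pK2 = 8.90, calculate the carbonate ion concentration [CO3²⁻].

[CO2*] = KH · pCO2 = 10^(−1.58) × 321×10^-6 = 8.443×10^-6 mol/kg
α₀ = 1/(1 + K1/[H⁺] + K1K2/[H⁺]²) = 1/(1 + 10^+2.27 + 10^+1.58) = 0.004440
DIC = [CO2*]/α₀ = 8.443×10^-6 / 0.004440 = 1.902 mmol/kg
[CO3²⁻] = α₂·DIC; α₂ = 0.1688, so [CO3²⁻] = 0.1688 × 1.902 = 0.321 mmol/kg

[CO3²⁻] = 0.321 mmol/kg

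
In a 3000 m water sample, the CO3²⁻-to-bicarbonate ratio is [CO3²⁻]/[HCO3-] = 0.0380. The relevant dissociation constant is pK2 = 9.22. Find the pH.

From K2 = [H⁺][CO3²⁻]/[HCO3-]:  pH = pK2 + log₁₀([CO3²⁻]/[HCO3-])
log₁₀(0.0380) = -1.420
pH = 9.22 + (-1.420) = 7.80

pH = 7.80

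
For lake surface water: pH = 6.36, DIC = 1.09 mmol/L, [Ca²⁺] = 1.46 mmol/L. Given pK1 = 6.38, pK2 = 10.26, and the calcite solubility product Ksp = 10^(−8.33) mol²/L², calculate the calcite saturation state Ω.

Ω = 0.0209

α₂ = 1 / (1 + [H⁺]/K2 + [H⁺]²/(K1K2)) = 1 / (1 + 10^+3.90 + 10^+3.92)
   = 1 / (1 + 7943.3 + 8317.6) = 1/1.6262×10^4 = 6.149×10^-5
[CO3²⁻] = α₂ × DIC = 6.149×10^-5 × 1.09 = 6.703×10^-5 mmol/L = 0.06703 μmol/L
Ksp = 10^(−8.33) = 4.677×10^-9
Ω = [Ca²⁺][CO3²⁻]/Ksp = (1.46×10^-3)(6.703×10^-8) / 4.677×10^-9 = 0.0209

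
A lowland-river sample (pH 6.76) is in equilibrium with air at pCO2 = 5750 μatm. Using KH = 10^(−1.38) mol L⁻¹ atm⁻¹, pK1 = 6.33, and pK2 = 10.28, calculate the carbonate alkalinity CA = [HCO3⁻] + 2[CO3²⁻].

[CO2*] = KH · pCO2 = 10^(−1.38) × 5750×10^-6 = 2.397×10^-4 mol/L
α₀ = 1/(1 + K1/[H⁺] + K1K2/[H⁺]²) = 1/(1 + 10^+0.43 + 10^-3.09) = 0.2708
DIC = [CO2*]/α₀ = 2.397×10^-4 / 0.2708 = 0.8851 mmol/L
CA = (α₁ + 2α₂)·DIC = (0.7289 + 2×0.0002201) × 0.8851 = 0.646 mmol/L

CA = 0.646 mmol/L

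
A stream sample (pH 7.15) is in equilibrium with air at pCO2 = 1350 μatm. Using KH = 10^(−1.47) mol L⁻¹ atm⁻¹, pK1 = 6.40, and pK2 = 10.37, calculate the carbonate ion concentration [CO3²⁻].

[CO2*] = KH · pCO2 = 10^(−1.47) × 1350×10^-6 = 4.574×10^-5 mol/L
α₀ = 1/(1 + K1/[H⁺] + K1K2/[H⁺]²) = 1/(1 + 10^+0.75 + 10^-2.47) = 0.1509
DIC = [CO2*]/α₀ = 4.574×10^-5 / 0.1509 = 0.3031 mmol/L
[CO3²⁻] = α₂·DIC; α₂ = 0.0005113, so [CO3²⁻] = 0.0005113 × 0.3031 = 0.000155 mmol/L = 0.155 μmol/L

[CO3²⁻] = 0.155 μmol/L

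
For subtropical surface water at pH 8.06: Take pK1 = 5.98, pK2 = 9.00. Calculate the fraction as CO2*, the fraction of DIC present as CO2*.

α₀ = 0.00741

α₀ = 1 / (1 + K1/[H⁺] + K1K2/[H⁺]²) = 1 / (1 + 10^+2.08 + 10^+1.14)
   = 1 / (1 + 120.23 + 13.804) = 1/135.03 = 0.007406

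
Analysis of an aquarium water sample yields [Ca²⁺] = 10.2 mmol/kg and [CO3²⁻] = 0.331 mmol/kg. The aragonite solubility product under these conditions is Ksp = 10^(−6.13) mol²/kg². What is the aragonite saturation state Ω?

Ω = 4.55

Ksp = 10^(−6.13) = 7.413×10^-7
Ω = [Ca²⁺][CO3²⁻]/Ksp = (10.2×10^-3)(0.331×10^-3) / 7.413×10^-7 = 4.55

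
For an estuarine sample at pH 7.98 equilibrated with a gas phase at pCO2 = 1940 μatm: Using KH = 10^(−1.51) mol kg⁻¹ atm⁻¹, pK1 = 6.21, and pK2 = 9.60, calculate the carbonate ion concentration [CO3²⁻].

[CO3²⁻] = 0.0847 mmol/kg

[CO2*] = KH · pCO2 = 10^(−1.51) × 1940×10^-6 = 5.995×10^-5 mol/kg
α₀ = 1/(1 + K1/[H⁺] + K1K2/[H⁺]²) = 1/(1 + 10^+1.77 + 10^+0.15) = 0.01631
DIC = [CO2*]/α₀ = 5.995×10^-5 / 0.01631 = 3.675 mmol/kg
[CO3²⁻] = α₂·DIC; α₂ = 0.02304, so [CO3²⁻] = 0.02304 × 3.675 = 0.0847 mmol/kg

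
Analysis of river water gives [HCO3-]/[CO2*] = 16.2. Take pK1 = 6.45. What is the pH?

From K1 = [H⁺][HCO3-]/[CO2*]:  pH = pK1 + log₁₀([HCO3-]/[CO2*])
log₁₀(16.2) = +1.210
pH = 6.45 + (+1.210) = 7.66

pH = 7.66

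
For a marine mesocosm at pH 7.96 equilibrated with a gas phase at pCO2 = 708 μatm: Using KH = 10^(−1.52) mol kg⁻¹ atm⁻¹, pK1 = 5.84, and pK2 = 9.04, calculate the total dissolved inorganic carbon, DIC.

DIC = 3.07 mmol/kg

[CO2*] = KH · pCO2 = 10^(−1.52) × 708×10^-6 = 2.138×10^-5 mol/kg
α₀ = 1/(1 + K1/[H⁺] + K1K2/[H⁺]²) = 1/(1 + 10^+2.12 + 10^+1.04) = 0.006955
DIC = [CO2*]/α₀ = 2.138×10^-5 / 0.006955 = 3.07 mmol/kg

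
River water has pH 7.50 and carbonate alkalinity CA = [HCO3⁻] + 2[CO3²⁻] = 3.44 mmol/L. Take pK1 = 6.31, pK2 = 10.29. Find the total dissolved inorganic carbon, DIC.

CA = [HCO3⁻] + 2[CO3²⁻] = (α₁ + 2α₂)·DIC
At pH 7.50: [H⁺]/K1 = 10^-1.19 = 0.064565, K2/[H⁺] = 10^-2.79 = 0.0016218
α₁ = 1/(1 + 0.064565 + 0.0016218) = 1/1.0662 = 0.9379; α₂ = α₁·K2/[H⁺] = 0.001521
α₁ + 2α₂ = 0.9410
DIC = CA / (α₁ + 2α₂) = 3.44 / 0.9410 = 3.66 mmol/L

DIC = 3.66 mmol/L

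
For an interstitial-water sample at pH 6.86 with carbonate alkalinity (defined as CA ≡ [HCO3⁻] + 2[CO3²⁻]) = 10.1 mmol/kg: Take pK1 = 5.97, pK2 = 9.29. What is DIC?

DIC = 11.4 mmol/kg

CA = [HCO3⁻] + 2[CO3²⁻] = (α₁ + 2α₂)·DIC
At pH 6.86: [H⁺]/K1 = 10^-0.89 = 0.12882, K2/[H⁺] = 10^-2.43 = 0.0037154
α₁ = 1/(1 + 0.12882 + 0.0037154) = 1/1.1325 = 0.8830; α₂ = α₁·K2/[H⁺] = 0.003281
α₁ + 2α₂ = 0.8895
DIC = CA / (α₁ + 2α₂) = 10.1 / 0.8895 = 11.4 mmol/kg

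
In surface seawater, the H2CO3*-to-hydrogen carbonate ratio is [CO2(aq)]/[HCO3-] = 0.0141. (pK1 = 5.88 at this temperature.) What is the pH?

pH = 7.73

From K1 = [H⁺][HCO3-]/[CO2(aq)]:  pH = pK1 − log₁₀([CO2(aq)]/[HCO3-])
log₁₀(0.0141) = -1.851
pH = 5.88 − (-1.851) = 7.73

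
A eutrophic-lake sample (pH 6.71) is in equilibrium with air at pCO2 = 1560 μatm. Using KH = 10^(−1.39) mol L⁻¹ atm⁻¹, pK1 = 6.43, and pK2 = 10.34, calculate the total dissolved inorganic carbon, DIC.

DIC = 0.185 mmol/L

[CO2*] = KH · pCO2 = 10^(−1.39) × 1560×10^-6 = 6.355×10^-5 mol/L
α₀ = 1/(1 + K1/[H⁺] + K1K2/[H⁺]²) = 1/(1 + 10^+0.28 + 10^-3.35) = 0.3441
DIC = [CO2*]/α₀ = 6.355×10^-5 / 0.3441 = 0.185 mmol/L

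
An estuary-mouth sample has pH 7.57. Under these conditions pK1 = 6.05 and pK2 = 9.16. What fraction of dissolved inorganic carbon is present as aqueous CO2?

α₀ = 0.0286

α₀ = 1 / (1 + K1/[H⁺] + K1K2/[H⁺]²) = 1 / (1 + 10^+1.52 + 10^-0.07)
   = 1 / (1 + 33.113 + 0.85114) = 1/34.964 = 0.02860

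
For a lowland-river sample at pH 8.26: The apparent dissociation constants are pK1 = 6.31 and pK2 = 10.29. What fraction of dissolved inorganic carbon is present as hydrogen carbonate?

α₁ = 1 / (1 + [H⁺]/K1 + K2/[H⁺]) = 1 / (1 + 10^-1.95 + 10^-2.03)
   = 1 / (1 + 0.011220 + 0.0093325) = 1/1.0206 = 0.9799

α₁ = 0.980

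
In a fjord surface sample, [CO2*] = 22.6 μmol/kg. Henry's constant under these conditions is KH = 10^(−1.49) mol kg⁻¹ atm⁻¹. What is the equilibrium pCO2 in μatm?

KH = 10^(−1.49) = 3.236×10^-2 mol kg⁻¹ atm⁻¹
pCO2 = [CO2*]/KH = 22.6×10^-6 / 3.236×10^-2 = 6.98×10^-4 atm = 698 μatm

pCO2 = 698 μatm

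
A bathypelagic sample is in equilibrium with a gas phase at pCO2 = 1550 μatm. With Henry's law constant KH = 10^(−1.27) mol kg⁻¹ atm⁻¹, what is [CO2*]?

KH = 10^(−1.27) = 5.370×10^-2 mol kg⁻¹ atm⁻¹
[CO2*] = KH · pCO2 = 5.370×10^-2 × 1550×10^-6 atm = 8.32×10^-5 mol/kg

[CO2*] = 83.2 μmol/kg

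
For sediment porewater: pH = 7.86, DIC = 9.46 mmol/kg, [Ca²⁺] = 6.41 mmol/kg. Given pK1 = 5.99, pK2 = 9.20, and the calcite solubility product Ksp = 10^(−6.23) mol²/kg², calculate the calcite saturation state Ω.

Ω = 4.44

α₂ = 1 / (1 + [H⁺]/K2 + [H⁺]²/(K1K2)) = 1 / (1 + 10^+1.34 + 10^-0.53)
   = 1 / (1 + 21.878 + 0.29512) = 1/23.173 = 0.04315
[CO3²⁻] = α₂ × DIC = 0.04315 × 9.46 = 0.4082 mmol/kg
Ksp = 10^(−6.23) = 5.888×10^-7
Ω = [Ca²⁺][CO3²⁻]/Ksp = (6.41×10^-3)(4.082×10^-4) / 5.888×10^-7 = 4.44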